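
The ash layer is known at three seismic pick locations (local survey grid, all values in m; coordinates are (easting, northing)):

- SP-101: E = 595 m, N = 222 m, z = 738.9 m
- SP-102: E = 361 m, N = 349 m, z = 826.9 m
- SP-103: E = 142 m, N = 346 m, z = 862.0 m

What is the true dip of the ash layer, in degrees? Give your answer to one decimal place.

22.9°

Let the plane be z = a·E + b·N + c.
SP-102−SP-101: −234a + 127b = 88;  SP-103−SP-101: −453a + 124b = 123.1.
Solving gives a = −0.16559, b = 0.38782.
Gradient magnitude |∇z| = √(a² + b²) = √(0.02742 + 0.15040) = 0.42169.
True dip = arctan(0.42169) = 22.9°, dipping toward SSE (azimuth ≈ 157°).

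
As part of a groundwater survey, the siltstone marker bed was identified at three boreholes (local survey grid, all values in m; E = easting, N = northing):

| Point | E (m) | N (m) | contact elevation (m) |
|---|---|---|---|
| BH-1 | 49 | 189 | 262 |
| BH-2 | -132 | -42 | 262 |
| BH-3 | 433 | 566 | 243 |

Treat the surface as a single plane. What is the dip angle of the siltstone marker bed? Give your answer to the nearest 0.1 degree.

15.2°

Let the plane be z = a·E + b·N + c.
BH-2−BH-1: −181a − 231b = 0;  BH-3−BH-1: 384a + 377b = −19.
Solving gives a = −0.21444, b = 0.16803.
Gradient magnitude |∇z| = √(a² + b²) = √(0.04599 + 0.02823) = 0.27243.
True dip = arctan(0.27243) = 15.2°, dipping toward SE (azimuth ≈ 128°).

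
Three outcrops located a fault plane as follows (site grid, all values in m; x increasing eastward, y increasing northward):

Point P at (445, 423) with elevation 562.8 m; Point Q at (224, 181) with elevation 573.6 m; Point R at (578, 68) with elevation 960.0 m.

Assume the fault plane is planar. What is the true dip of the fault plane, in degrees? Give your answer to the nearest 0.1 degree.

Two edge vectors: Point P→Point Q = (-221, -242, 10.8), Point P→Point R = (133, -355, 397.2).
Normal n = (Point P→Point Q) × (Point P→Point R) = (-92288.4, 89217.6, 110641).
So ∂z/∂x = −n_x/n_z = 0.83412 and ∂z/∂y = −n_y/n_z = −0.80637.
Gradient magnitude |∇z| = √(a² + b²) = √(0.69576 + 0.65023) = 1.16017.
True dip = arctan(1.16017) = 49.2°, dipping toward NW (azimuth ≈ 314°).

49.2°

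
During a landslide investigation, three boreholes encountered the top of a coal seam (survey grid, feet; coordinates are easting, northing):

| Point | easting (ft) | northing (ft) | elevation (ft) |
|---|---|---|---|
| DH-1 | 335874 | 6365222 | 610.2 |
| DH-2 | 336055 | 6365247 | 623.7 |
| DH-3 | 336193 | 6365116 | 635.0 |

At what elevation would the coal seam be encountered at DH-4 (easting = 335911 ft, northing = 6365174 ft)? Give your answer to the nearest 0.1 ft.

Two edge vectors: DH-1→DH-2 = (181, 25, 13.5), DH-1→DH-3 = (319, -106, 24.8).
Normal n = (DH-1→DH-2) × (DH-1→DH-3) = (2051, -182.3, -27161).
So ∂z/∂easting = −n_x/n_z = 0.075512684 and ∂z/∂northing = −n_y/n_z = −0.006711829.
Intercept c from DH-1: 610.2 − 25362.75 + 42722.28 = 17969.74.
At (335911, 6365174): z = 25365.5 − 42722.0 + 17969.74 = 613.3 ft.

613.3 ft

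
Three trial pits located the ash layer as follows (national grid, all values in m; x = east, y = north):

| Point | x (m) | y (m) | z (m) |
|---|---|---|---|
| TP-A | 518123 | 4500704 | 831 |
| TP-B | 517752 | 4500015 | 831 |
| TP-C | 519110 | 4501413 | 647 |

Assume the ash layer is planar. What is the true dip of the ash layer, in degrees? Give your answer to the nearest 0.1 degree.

19.0°

Two edge vectors: TP-A→TP-B = (-371, -689, 0), TP-A→TP-C = (987, 709, -184).
Normal n = (TP-A→TP-B) × (TP-A→TP-C) = (126776, -68264, 417004).
So ∂z/∂x = −n_x/n_z = −0.30402 and ∂z/∂y = −n_y/n_z = 0.16370.
Gradient magnitude |∇z| = √(a² + b²) = √(0.09243 + 0.02680) = 0.34529.
True dip = arctan(0.34529) = 19.0°, dipping toward ESE (azimuth ≈ 118°).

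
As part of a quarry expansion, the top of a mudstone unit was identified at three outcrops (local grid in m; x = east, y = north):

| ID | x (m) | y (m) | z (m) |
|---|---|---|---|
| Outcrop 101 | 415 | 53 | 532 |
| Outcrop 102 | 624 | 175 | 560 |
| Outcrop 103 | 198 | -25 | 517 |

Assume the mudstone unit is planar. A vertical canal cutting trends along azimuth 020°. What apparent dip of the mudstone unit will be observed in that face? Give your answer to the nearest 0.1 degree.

14.6°

Let the plane be z = a·x + b·y + c.
Outcrop 102−Outcrop 101: 209a + 122b = 28;  Outcrop 103−Outcrop 101: −217a − 78b = −15.
Solving gives a = −0.03480, b = 0.28913.
Unit vector along 020° is (sin 20°, cos 20°) = (0.3420, 0.9397).
Slope in that direction = a·(0.3420) + b·(0.9397) = 0.25979.
Apparent dip = arctan|0.25979| = 14.6° (true dip is 16.2°, so apparent ≤ true as expected).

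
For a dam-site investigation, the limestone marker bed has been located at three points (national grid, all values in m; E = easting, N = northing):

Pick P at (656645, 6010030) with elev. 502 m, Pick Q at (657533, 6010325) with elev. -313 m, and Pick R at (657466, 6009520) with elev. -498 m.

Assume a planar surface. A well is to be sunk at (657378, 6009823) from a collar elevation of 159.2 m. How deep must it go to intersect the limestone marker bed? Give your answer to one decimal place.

Two edge vectors: Pick P→Pick Q = (888, 295, -815), Pick P→Pick R = (821, -510, -1000).
Normal n = (Pick P→Pick Q) × (Pick P→Pick R) = (-710650, 218885, -695075).
So ∂z/∂E = −n_x/n_z = −1.022407654 and ∂z/∂N = −n_y/n_z = 0.314908463.
Intercept c from Pick P: 502 + 671358.87 − 1892609.31 = −1220748.44.
At (657378, 6009823): z_contact = −672108.30 + 1892544.12 − 1220748.44 = -312.61 m.
Depth below ground = 159.2 − (-312.61) = 471.8 m.

471.8 m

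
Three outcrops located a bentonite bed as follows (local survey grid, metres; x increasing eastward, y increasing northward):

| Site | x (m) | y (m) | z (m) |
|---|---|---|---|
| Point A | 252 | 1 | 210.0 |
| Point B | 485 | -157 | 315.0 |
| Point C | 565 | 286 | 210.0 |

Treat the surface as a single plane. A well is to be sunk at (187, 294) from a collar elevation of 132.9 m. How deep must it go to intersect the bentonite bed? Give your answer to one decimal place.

22.8 m

Let the plane be z = a·x + b·y + c.
Point B−Point A: 233a − 158b = 105;  Point C−Point A: 313a + 285b = 0.
Solving gives a = 0.25829, b = −0.28366.
Then c = 210 − a·252 − b·1 = 145.20.
At (187, 294): z_contact = 48.30 − 83.40 + 145.20 = 110.10 m.
Depth below ground = 132.9 − 110.10 = 22.8 m.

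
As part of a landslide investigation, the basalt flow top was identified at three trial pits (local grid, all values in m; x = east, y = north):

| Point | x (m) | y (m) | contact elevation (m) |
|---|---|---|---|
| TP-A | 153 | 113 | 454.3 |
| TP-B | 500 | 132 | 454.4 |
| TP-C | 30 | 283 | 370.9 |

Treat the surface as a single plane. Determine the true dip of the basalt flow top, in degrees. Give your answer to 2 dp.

25.29°

Let the plane be z = a·x + b·y + c.
TP-B−TP-A: 347a + 19b = 0.1;  TP-C−TP-A: −123a + 170b = −83.4.
Solving gives a = 0.02612, b = −0.47169.
Gradient magnitude |∇z| = √(a² + b²) = √(0.00068 + 0.22249) = 0.47242.
True dip = arctan(0.47242) = 25.29°, dipping toward N (azimuth ≈ 357°).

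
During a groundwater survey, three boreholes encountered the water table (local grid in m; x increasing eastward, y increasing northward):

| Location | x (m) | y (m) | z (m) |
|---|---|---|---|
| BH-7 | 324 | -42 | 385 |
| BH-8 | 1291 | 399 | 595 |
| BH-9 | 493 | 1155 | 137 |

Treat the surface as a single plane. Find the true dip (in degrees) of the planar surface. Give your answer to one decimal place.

22.7°

Let the plane be z = a·x + b·y + c.
BH-8−BH-7: 967a + 441b = 210;  BH-9−BH-7: 169a + 1197b = −248.
Solving gives a = 0.33310, b = −0.25421.
Gradient magnitude |∇z| = √(a² + b²) = √(0.11096 + 0.06462) = 0.41902.
True dip = arctan(0.41902) = 22.7°, dipping toward NW (azimuth ≈ 307°).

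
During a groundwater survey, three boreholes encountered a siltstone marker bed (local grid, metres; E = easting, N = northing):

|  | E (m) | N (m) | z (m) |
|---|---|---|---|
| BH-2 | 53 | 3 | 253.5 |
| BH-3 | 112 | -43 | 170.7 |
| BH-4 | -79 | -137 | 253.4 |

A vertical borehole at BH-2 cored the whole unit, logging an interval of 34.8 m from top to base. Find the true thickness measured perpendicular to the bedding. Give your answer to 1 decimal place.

Let the plane be z = a·E + b·N + c.
BH-3−BH-2: 59a − 46b = −82.8;  BH-4−BH-2: −132a − 140b = −0.1.
Solving gives a = −0.80850, b = 0.76301.
|∇z| = √(a²+b²) = 1.11169, so dip δ = arctan(1.11169) = 48.03°.
True thickness = vertical thickness × cos δ = 34.8 × cos 48.03° = 23.3 m.

23.3 m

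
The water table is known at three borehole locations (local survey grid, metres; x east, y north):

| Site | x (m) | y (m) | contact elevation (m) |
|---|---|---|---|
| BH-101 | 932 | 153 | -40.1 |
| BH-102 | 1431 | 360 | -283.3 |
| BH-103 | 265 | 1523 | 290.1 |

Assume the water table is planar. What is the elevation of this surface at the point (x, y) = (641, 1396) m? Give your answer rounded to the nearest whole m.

106 m

Two edge vectors: BH-101→BH-102 = (499, 207, -243.2), BH-101→BH-103 = (-667, 1370, 330.2).
Normal n = (BH-101→BH-102) × (BH-101→BH-103) = (401535.4, -2555.4, 821699).
So ∂z/∂x = −n_x/n_z = −0.48866 and ∂z/∂y = −n_y/n_z = 0.00311.
Intercept c from BH-101: -40.1 + 455.44 − 0.48 = 414.86.
At (641, 1396): z = −313.2 + 4.3 + 414.86 = 106.0 m.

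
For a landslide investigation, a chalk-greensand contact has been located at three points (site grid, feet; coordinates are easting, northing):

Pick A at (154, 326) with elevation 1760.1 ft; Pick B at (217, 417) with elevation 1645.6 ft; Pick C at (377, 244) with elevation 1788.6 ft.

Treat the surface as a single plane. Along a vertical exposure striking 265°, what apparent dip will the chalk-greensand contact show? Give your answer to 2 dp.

Two edge vectors: Pick A→Pick B = (63, 91, -114.5), Pick A→Pick C = (223, -82, 28.5).
Normal n = (Pick A→Pick B) × (Pick A→Pick C) = (-6795.5, -27329, -25459).
So ∂z/∂easting = −n_x/n_z = −0.26692 and ∂z/∂northing = −n_y/n_z = −1.07345.
Unit vector along 265° is (sin 265°, cos 265°) = (-0.9962, -0.0872).
Slope in that direction = a·(-0.9962) + b·(-0.0872) = 0.35946.
Apparent dip = arctan|0.35946| = 19.77° (true dip is 47.9°, so apparent ≤ true as expected).

19.77°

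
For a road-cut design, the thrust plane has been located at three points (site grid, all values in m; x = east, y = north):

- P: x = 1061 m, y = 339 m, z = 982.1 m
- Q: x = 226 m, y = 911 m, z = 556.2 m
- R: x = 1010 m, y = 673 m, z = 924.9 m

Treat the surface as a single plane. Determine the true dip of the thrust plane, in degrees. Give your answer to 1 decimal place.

Let the plane be z = a·x + b·y + c.
Q−P: −835a + 572b = −425.9;  R−P: −51a + 334b = −57.2.
Solving gives a = 0.43862, b = −0.10428.
Gradient magnitude |∇z| = √(a² + b²) = √(0.19239 + 0.01087) = 0.45085.
True dip = arctan(0.45085) = 24.3°, dipping toward WNW (azimuth ≈ 283°).

24.3°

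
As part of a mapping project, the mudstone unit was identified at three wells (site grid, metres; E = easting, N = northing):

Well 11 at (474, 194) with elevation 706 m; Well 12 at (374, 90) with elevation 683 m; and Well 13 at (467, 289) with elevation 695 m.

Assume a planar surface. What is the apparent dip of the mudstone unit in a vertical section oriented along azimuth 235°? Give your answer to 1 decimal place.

12.1°

Let the plane be z = a·E + b·N + c.
Well 12−Well 11: −100a − 104b = −23;  Well 13−Well 11: −7a + 95b = −11.
Solving gives a = 0.32548, b = −0.09181.
Unit vector along 235° is (sin 235°, cos 235°) = (-0.8192, -0.5736).
Slope in that direction = a·(-0.8192) + b·(-0.5736) = −0.21396.
Apparent dip = arctan|0.21396| = 12.1° (true dip is 18.7°, so apparent ≤ true as expected).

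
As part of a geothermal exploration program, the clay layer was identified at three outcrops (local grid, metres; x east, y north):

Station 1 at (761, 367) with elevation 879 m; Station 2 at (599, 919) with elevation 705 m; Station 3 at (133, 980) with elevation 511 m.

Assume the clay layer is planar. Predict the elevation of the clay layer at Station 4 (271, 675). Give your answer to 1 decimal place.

626.1 m

Let the plane be z = a·x + b·y + c.
Station 2−Station 1: −162a + 552b = −174;  Station 3−Station 1: −628a + 613b = −368.
Solving gives a = 0.39003, b = −0.20075.
Then c = 879 − a·761 − b·367 = 655.86.
At (271, 675): z = 105.7 − 135.5 + 655.86 = 626.1 m.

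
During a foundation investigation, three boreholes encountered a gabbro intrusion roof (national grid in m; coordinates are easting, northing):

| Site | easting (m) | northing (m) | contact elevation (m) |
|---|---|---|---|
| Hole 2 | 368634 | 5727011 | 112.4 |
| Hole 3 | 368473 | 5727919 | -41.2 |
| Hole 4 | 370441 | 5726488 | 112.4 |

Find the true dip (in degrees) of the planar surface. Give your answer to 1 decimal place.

Two edge vectors: Hole 2→Hole 3 = (-161, 908, -153.6), Hole 2→Hole 4 = (1807, -523, 0).
Normal n = (Hole 2→Hole 3) × (Hole 2→Hole 4) = (-80332.8, -277555.2, -1556553).
So ∂z/∂easting = −n_x/n_z = −0.05161 and ∂z/∂northing = −n_y/n_z = −0.17831.
Gradient magnitude |∇z| = √(a² + b²) = √(0.00266 + 0.03180) = 0.18563.
True dip = arctan(0.18563) = 10.5°, dipping toward NNE (azimuth ≈ 016°).

10.5°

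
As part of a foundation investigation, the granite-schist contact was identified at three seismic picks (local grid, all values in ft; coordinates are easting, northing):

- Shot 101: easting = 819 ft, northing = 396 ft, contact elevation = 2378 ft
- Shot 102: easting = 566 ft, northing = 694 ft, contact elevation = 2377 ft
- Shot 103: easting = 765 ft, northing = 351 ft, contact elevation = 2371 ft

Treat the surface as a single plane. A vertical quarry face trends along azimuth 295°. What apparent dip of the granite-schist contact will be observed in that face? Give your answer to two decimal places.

Let the plane be z = a·easting + b·northing + c.
Shot 102−Shot 101: −253a + 298b = −1;  Shot 103−Shot 101: −54a − 45b = −7.
Solving gives a = 0.07756, b = 0.06249.
Unit vector along 295° is (sin 295°, cos 295°) = (-0.9063, 0.4226).
Slope in that direction = a·(-0.9063) + b·(0.4226) = −0.04388.
Apparent dip = arctan|0.04388| = 2.51° (true dip is 5.7°, so apparent ≤ true as expected).

2.51°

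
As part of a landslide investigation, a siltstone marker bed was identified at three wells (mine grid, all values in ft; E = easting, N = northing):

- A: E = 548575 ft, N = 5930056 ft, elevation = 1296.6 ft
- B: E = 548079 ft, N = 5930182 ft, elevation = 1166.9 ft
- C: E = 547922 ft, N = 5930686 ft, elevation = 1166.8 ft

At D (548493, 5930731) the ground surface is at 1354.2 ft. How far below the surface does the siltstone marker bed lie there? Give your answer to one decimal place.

Two edge vectors: A→B = (-496, 126, -129.7), A→C = (-653, 630, -129.8).
Normal n = (A→B) × (A→C) = (65356.2, 20313.3, -230202).
So ∂z/∂E = −n_x/n_z = 0.283908046 and ∂z/∂N = −n_y/n_z = 0.088241197.
Intercept c from A: 1296.6 − 155744.86 − 523275.24 = −677723.50.
At (548493, 5930731): z_contact = 155721.58 + 523334.80 − 677723.50 = 1332.88 ft.
Depth below ground = 1354.2 − 1332.88 = 21.3 ft.

21.3 ft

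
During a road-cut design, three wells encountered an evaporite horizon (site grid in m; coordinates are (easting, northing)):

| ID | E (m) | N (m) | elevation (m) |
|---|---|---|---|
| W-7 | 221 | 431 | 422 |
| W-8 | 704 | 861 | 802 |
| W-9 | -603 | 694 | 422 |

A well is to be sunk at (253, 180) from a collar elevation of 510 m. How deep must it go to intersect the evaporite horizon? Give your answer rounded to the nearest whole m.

Two edge vectors: W-7→W-8 = (483, 430, 380), W-7→W-9 = (-824, 263, 0).
Normal n = (W-7→W-8) × (W-7→W-9) = (-99940, -313120, 481349).
So ∂z/∂E = −n_x/n_z = 0.20762 and ∂z/∂N = −n_y/n_z = 0.65051.
Intercept c from W-7: 422 − 45.89 − 280.37 = 95.75.
At (253, 180): z_contact = 52.5 + 117.1 + 95.75 = 265.4 m.
Depth below ground = 510 − 265.4 = 245 m.

245 m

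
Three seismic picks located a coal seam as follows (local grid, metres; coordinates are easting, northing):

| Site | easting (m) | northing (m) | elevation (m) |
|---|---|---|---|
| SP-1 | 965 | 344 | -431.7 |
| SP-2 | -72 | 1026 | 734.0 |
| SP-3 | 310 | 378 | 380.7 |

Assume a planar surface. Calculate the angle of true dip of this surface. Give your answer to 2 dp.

51.67°

Two edge vectors: SP-1→SP-2 = (-1037, 682, 1165.7), SP-1→SP-3 = (-655, 34, 812.4).
Normal n = (SP-1→SP-2) × (SP-1→SP-3) = (514423, 78925.3, 411452).
So ∂z/∂easting = −n_x/n_z = −1.25026 and ∂z/∂northing = −n_y/n_z = −0.19182.
Gradient magnitude |∇z| = √(a² + b²) = √(1.56316 + 0.03680) = 1.26489.
True dip = arctan(1.26489) = 51.67°, dipping toward E (azimuth ≈ 081°).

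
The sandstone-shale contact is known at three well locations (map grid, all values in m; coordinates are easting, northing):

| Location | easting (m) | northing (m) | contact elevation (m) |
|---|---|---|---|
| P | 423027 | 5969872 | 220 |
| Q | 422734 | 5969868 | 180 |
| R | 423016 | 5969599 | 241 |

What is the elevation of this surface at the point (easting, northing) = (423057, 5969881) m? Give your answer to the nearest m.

Let the plane be z = a·easting + b·northing + c.
Q−P: −293a − 4b = −40;  R−P: −11a − 273b = 21.
Solving gives a = 0.13764463, b = −0.08246920.
Then c = 220 − a·423027 − b·5969872 = 434323.16.
At (423057, 5969881): z = 58231.5 − 492331.3 + 434323.16 = 223.4 m.

223 m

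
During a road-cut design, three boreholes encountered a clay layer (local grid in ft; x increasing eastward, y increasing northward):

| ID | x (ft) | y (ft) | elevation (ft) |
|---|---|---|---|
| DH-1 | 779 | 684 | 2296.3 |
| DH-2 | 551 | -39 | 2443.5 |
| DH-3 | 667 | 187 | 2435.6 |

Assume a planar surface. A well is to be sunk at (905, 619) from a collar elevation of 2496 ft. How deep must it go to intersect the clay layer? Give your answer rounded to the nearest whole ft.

62 ft

Let the plane be z = a·x + b·y + c.
DH-2−DH-1: −228a − 723b = 147.2;  DH-3−DH-1: −112a − 497b = 139.3.
Solving gives a = 0.85206, b = −0.47229.
Then c = 2296.3 − a·779 − b·684 = 1955.60.
At (905, 619): z_contact = 771.1 − 292.4 + 1955.60 = 2434.4 ft.
Depth below ground = 2496 − 2434.4 = 62 ft.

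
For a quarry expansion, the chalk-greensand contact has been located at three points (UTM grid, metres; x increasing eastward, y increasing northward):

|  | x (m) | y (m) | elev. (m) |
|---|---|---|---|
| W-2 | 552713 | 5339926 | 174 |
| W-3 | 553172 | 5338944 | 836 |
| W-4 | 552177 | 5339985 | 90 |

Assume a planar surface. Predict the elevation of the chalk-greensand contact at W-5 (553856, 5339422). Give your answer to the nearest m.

593 m

Let the plane be z = a·x + b·y + c.
W-3−W-2: 459a − 982b = 662;  W-4−W-2: −536a + 59b = −84.
Solving gives a = 0.08698683, b = −0.63347561.
Then c = 174 − a·552713 − b·5339926 = 3334808.12.
At (553856, 5339422): z = 48178.2 − 3382393.6 + 3334808.12 = 592.7 m.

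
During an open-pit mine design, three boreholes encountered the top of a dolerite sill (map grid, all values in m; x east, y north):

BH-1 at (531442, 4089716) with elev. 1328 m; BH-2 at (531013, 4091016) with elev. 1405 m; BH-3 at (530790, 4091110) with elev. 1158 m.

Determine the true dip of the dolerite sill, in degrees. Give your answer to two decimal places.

Two edge vectors: BH-1→BH-2 = (-429, 1300, 77), BH-1→BH-3 = (-652, 1394, -170).
Normal n = (BH-1→BH-2) × (BH-1→BH-3) = (-328338, -123134, 249574).
So ∂z/∂x = −n_x/n_z = 1.31559 and ∂z/∂y = −n_y/n_z = 0.49338.
Gradient magnitude |∇z| = √(a² + b²) = √(1.73079 + 0.24342) = 1.40506.
True dip = arctan(1.40506) = 54.56°, dipping toward WSW (azimuth ≈ 249°).

54.56°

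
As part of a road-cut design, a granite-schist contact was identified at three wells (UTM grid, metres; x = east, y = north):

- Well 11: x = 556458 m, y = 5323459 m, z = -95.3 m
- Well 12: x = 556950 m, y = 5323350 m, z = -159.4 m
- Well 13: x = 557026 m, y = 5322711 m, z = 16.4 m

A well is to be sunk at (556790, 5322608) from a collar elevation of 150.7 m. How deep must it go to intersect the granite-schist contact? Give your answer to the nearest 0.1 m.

57.2 m

Two edge vectors: Well 11→Well 12 = (492, -109, -64.1), Well 11→Well 13 = (568, -748, 111.7).
Normal n = (Well 11→Well 12) × (Well 11→Well 13) = (-60122.1, -91365.2, -306104).
So ∂z/∂x = −n_x/n_z = −0.196410697 and ∂z/∂y = −n_y/n_z = −0.298477642.
Intercept c from Well 11: -95.3 + 109294.30 + 1588933.49 = 1698132.49.
At (556790, 5322608): z_contact = −109359.51 − 1588679.48 + 1698132.49 = 93.50 m.
Depth below ground = 150.7 − 93.50 = 57.2 m.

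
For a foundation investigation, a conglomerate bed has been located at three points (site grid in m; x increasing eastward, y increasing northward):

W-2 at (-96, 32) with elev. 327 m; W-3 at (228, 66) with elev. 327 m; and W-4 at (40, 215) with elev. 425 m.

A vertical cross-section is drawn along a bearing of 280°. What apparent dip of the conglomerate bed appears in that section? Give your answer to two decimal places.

Two edge vectors: W-2→W-3 = (324, 34, 0), W-2→W-4 = (136, 183, 98).
Normal n = (W-2→W-3) × (W-2→W-4) = (3332, -31752, 54668).
So ∂z/∂x = −n_x/n_z = −0.06095 and ∂z/∂y = −n_y/n_z = 0.58082.
Unit vector along 280° is (sin 280°, cos 280°) = (-0.9848, 0.1736).
Slope in that direction = a·(-0.9848) + b·(0.1736) = 0.16088.
Apparent dip = arctan|0.16088| = 9.14° (true dip is 30.3°, so apparent ≤ true as expected).

9.14°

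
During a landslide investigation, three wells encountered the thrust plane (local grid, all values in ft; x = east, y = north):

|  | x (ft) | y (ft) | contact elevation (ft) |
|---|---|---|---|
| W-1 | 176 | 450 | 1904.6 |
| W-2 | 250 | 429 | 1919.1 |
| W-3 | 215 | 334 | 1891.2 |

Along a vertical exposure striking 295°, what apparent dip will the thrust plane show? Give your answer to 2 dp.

Two edge vectors: W-1→W-2 = (74, -21, 14.5), W-1→W-3 = (39, -116, -13.4).
Normal n = (W-1→W-2) × (W-1→W-3) = (1963.4, 1557.1, -7765).
So ∂z/∂x = −n_x/n_z = 0.25285 and ∂z/∂y = −n_y/n_z = 0.20053.
Unit vector along 295° is (sin 295°, cos 295°) = (-0.9063, 0.4226).
Slope in that direction = a·(-0.9063) + b·(0.4226) = −0.14442.
Apparent dip = arctan|0.14442| = 8.22° (true dip is 17.9°, so apparent ≤ true as expected).

8.22°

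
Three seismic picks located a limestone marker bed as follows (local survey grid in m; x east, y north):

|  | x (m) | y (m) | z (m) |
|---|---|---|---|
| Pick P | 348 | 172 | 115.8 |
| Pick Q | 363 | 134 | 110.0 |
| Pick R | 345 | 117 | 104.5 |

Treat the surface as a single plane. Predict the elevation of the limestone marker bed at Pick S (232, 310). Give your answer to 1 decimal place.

Let the plane be z = a·x + b·y + c.
Pick Q−Pick P: 15a − 38b = −5.8;  Pick R−Pick P: −3a − 55b = −11.3.
Solving gives a = 0.11757, b = 0.19904.
Then c = 115.8 − a·348 − b·172 = 40.65.
At (232, 310): z = 27.3 + 61.7 + 40.65 = 129.6 m.

129.6 m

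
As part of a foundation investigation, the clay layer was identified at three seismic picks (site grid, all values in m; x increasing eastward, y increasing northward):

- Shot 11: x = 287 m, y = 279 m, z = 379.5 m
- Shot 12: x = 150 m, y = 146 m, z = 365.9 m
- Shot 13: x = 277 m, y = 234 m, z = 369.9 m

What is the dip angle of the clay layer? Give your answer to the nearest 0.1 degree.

Two edge vectors: Shot 11→Shot 12 = (-137, -133, -13.6), Shot 11→Shot 13 = (-10, -45, -9.6).
Normal n = (Shot 11→Shot 12) × (Shot 11→Shot 13) = (664.8, -1179.2, 4835).
So ∂z/∂x = −n_x/n_z = −0.13750 and ∂z/∂y = −n_y/n_z = 0.24389.
Gradient magnitude |∇z| = √(a² + b²) = √(0.01891 + 0.05948) = 0.27998.
True dip = arctan(0.27998) = 15.6°, dipping toward SSE (azimuth ≈ 151°).

15.6°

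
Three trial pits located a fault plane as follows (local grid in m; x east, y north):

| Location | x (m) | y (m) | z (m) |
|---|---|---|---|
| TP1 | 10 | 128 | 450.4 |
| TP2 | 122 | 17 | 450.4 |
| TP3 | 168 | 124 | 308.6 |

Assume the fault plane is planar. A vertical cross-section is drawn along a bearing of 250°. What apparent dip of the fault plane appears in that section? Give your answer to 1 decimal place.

Let the plane be z = a·x + b·y + c.
TP2−TP1: 112a − 111b = 0;  TP3−TP1: 158a − 4b = −141.8.
Solving gives a = −0.92099, b = −0.92929.
Unit vector along 250° is (sin 250°, cos 250°) = (-0.9397, -0.3420).
Slope in that direction = a·(-0.9397) + b·(-0.3420) = 1.18329.
Apparent dip = arctan|1.18329| = 49.8° (true dip is 52.6°, so apparent ≤ true as expected).

49.8°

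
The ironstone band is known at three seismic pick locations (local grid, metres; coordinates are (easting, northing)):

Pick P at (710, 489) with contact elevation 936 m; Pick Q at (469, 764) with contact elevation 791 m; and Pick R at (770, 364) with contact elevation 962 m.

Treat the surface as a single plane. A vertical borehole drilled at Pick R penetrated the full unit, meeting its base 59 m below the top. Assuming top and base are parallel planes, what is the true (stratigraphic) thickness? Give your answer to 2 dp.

Let the plane be z = a·E + b·N + c.
Pick Q−Pick P: −241a + 275b = −145;  Pick R−Pick P: 60a − 125b = 26.
Solving gives a = 0.80550, b = 0.17864.
|∇z| = √(a²+b²) = 0.82508, so dip δ = arctan(0.82508) = 39.53°.
True thickness = vertical thickness × cos δ = 59 × cos 39.53° = 45.51 m.

45.51 m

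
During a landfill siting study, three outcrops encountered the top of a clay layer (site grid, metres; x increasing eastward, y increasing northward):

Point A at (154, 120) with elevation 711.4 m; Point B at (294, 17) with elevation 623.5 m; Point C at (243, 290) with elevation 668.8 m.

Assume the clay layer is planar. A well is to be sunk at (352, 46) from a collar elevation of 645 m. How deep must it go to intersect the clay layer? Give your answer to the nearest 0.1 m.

53.9 m

Let the plane be z = a·x + b·y + c.
Point B−Point A: 140a − 103b = −87.9;  Point C−Point A: 89a + 170b = −42.6.
Solving gives a = −0.58637, b = 0.05639.
Then c = 711.4 − a·154 − b·120 = 794.93.
At (352, 46): z_contact = −206.40 + 2.59 + 794.93 = 591.13 m.
Depth below ground = 645 − 591.13 = 53.9 m.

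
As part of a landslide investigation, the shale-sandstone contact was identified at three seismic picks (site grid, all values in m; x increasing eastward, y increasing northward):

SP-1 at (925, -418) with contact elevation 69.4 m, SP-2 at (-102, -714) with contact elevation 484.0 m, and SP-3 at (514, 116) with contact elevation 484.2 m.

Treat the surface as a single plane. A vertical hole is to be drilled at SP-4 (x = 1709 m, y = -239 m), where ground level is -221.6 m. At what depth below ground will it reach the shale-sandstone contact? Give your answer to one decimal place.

Two edge vectors: SP-1→SP-2 = (-1027, -296, 414.6), SP-1→SP-3 = (-411, 534, 414.8).
Normal n = (SP-1→SP-2) × (SP-1→SP-3) = (-344177.2, 255599, -670074).
So ∂z/∂x = −n_x/n_z = −0.513641 and ∂z/∂y = −n_y/n_z = 0.381449.
Intercept c from SP-1: 69.4 + 475.12 + 159.45 = 703.96.
At (1709, -239): z_contact = −877.81 − 91.17 + 703.96 = -265.01 m.
Depth below ground = -221.6 − (-265.01) = 43.4 m.

43.4 m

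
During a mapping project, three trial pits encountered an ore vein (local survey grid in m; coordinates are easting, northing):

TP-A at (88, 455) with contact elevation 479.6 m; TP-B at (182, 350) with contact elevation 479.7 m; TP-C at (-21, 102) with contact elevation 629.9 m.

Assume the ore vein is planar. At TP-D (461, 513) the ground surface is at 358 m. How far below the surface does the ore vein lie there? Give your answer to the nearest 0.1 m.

28.4 m

Two edge vectors: TP-A→TP-B = (94, -105, 0.1), TP-A→TP-C = (-109, -353, 150.3).
Normal n = (TP-A→TP-B) × (TP-A→TP-C) = (-15746.2, -14139.1, -44627).
So ∂z/∂easting = −n_x/n_z = −0.35284 and ∂z/∂northing = −n_y/n_z = −0.31683.
Intercept c from TP-A: 479.6 + 31.05 + 144.16 = 654.81.
At (461, 513): z_contact = −162.66 − 162.53 + 654.81 = 329.61 m.
Depth below ground = 358 − 329.61 = 28.4 m.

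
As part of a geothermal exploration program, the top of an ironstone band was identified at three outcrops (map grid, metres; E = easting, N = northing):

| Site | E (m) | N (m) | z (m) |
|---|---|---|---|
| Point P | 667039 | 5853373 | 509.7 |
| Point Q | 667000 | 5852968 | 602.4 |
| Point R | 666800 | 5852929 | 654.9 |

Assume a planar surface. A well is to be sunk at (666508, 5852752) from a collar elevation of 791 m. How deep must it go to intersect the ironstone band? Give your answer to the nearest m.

35 m

Let the plane be z = a·E + b·N + c.
Point Q−Point P: −39a − 405b = 92.7;  Point R−Point P: −239a − 444b = 145.2.
Solving gives a = −0.22203601, b = −0.20750764.
Then c = 509.7 − a·667039 − b·5853373 = 1363236.02.
At (666508, 5852752): z_contact = −147988.8 − 1214490.8 + 1363236.02 = 756.5 m.
Depth below ground = 791 − 756.5 = 35 m.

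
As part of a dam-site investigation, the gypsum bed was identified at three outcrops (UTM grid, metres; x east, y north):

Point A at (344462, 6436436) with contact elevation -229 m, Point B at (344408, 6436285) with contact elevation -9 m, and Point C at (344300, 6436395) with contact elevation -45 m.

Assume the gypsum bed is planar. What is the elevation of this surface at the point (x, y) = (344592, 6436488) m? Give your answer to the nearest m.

Let the plane be z = a·x + b·y + c.
Point B−Point A: −54a − 151b = 220;  Point C−Point A: −162a − 41b = 184.
Solving gives a = −0.84340165, b = −1.15533981.
Then c = -229 − a·344462 − b·6436436 = 7726561.54.
At (344592, 6436488): z = −290629.5 − 7436330.8 + 7726561.54 = -398.7 m.

-399 m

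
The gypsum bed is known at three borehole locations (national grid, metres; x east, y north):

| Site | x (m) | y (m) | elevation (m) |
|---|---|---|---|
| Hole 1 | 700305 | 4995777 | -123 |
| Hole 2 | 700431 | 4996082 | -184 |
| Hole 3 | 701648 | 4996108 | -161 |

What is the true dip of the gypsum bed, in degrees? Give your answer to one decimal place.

Two edge vectors: Hole 1→Hole 2 = (126, 305, -61), Hole 1→Hole 3 = (1343, 331, -38).
Normal n = (Hole 1→Hole 2) × (Hole 1→Hole 3) = (8601, -77135, -367909).
So ∂z/∂x = −n_x/n_z = 0.02338 and ∂z/∂y = −n_y/n_z = −0.20966.
Gradient magnitude |∇z| = √(a² + b²) = √(0.00055 + 0.04396) = 0.21096.
True dip = arctan(0.21096) = 11.9°, dipping toward N (azimuth ≈ 354°).

11.9°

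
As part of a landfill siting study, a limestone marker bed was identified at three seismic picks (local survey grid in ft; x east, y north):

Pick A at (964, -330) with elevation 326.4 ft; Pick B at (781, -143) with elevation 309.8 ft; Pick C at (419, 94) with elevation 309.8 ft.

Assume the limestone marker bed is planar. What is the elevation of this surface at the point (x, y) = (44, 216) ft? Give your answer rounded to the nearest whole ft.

Let the plane be z = a·x + b·y + c.
Pick B−Pick A: −183a + 187b = −16.6;  Pick C−Pick A: −545a + 424b = −16.6.
Solving gives a = −0.16175, b = −0.24706.
Then c = 326.4 − a·964 − b·-330 = 400.80.
At (44, 216): z = −7.1 − 53.4 + 400.80 = 340.3 ft.

340 ft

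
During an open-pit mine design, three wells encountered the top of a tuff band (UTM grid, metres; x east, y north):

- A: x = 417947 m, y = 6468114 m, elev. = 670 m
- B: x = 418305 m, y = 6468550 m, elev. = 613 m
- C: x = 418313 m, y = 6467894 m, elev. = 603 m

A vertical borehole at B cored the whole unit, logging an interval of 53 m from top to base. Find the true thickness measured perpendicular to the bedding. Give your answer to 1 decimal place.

Let the plane be z = a·x + b·y + c.
B−A: 358a + 436b = −57;  C−A: 366a − 220b = −67.
Solving gives a = −0.17518, b = 0.01311.
|∇z| = √(a²+b²) = 0.17567, so dip δ = arctan(0.17567) = 9.96°.
True thickness = vertical thickness × cos δ = 53 × cos 9.96° = 52.2 m.

52.2 m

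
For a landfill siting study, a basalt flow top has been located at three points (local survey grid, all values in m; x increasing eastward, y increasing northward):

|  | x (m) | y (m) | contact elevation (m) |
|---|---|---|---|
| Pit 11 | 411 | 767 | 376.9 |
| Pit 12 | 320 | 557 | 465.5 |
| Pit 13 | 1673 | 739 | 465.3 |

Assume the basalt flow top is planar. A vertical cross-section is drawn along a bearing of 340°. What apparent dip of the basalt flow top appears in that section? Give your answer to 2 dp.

23.82°

Let the plane be z = a·x + b·y + c.
Pit 12−Pit 11: −91a − 210b = 88.6;  Pit 13−Pit 11: 1262a − 28b = 88.4.
Solving gives a = 0.06011, b = −0.44795.
Unit vector along 340° is (sin 340°, cos 340°) = (-0.3420, 0.9397).
Slope in that direction = a·(-0.3420) + b·(0.9397) = −0.44150.
Apparent dip = arctan|0.44150| = 23.82° (true dip is 24.3°, so apparent ≤ true as expected).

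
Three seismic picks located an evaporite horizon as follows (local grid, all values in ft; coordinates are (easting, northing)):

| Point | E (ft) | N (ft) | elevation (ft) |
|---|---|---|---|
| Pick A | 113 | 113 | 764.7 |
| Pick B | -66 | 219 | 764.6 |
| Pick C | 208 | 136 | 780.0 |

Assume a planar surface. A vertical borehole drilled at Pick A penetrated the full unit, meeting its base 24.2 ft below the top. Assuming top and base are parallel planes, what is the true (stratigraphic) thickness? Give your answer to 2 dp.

Two edge vectors: Pick A→Pick B = (-179, 106, -0.1), Pick A→Pick C = (95, 23, 15.3).
Normal n = (Pick A→Pick B) × (Pick A→Pick C) = (1624.1, 2729.2, -14187).
So ∂z/∂E = −n_x/n_z = 0.11448 and ∂z/∂N = −n_y/n_z = 0.19237.
|∇z| = √(a²+b²) = 0.22386, so dip δ = arctan(0.22386) = 12.62°.
True thickness = vertical thickness × cos δ = 24.2 × cos 12.62° = 23.62 ft.

23.62 ft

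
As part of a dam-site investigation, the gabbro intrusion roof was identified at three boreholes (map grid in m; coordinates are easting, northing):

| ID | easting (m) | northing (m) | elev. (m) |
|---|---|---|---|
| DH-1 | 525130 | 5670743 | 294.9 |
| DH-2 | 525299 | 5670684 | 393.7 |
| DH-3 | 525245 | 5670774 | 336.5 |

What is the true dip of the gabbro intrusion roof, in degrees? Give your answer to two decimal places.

Let the plane be z = a·easting + b·northing + c.
DH-2−DH-1: 169a − 59b = 98.8;  DH-3−DH-1: 115a + 31b = 41.6.
Solving gives a = 0.45885, b = −0.36025.
Gradient magnitude |∇z| = √(a² + b²) = √(0.21054 + 0.12978) = 0.58337.
True dip = arctan(0.58337) = 30.26°, dipping toward NW (azimuth ≈ 308°).

30.26°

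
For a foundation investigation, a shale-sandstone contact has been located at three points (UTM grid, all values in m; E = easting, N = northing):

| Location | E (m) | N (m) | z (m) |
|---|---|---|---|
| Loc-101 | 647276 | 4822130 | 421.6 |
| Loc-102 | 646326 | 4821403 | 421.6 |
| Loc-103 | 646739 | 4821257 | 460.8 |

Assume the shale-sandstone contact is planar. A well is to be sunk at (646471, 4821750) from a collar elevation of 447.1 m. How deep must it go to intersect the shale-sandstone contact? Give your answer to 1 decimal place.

45.5 m

Two edge vectors: Loc-101→Loc-102 = (-950, -727, 0), Loc-101→Loc-103 = (-537, -873, 39.2).
Normal n = (Loc-101→Loc-102) × (Loc-101→Loc-103) = (-28498.4, 37240, 438951).
So ∂z/∂E = −n_x/n_z = 0.064923875 and ∂z/∂N = −n_y/n_z = −0.084838627.
Intercept c from Loc-101: 421.6 − 42023.67 + 409102.89 = 367500.82.
At (646471, 4821750): z_contact = 41971.40 − 409070.65 + 367500.82 = 401.57 m.
Depth below ground = 447.1 − 401.57 = 45.5 m.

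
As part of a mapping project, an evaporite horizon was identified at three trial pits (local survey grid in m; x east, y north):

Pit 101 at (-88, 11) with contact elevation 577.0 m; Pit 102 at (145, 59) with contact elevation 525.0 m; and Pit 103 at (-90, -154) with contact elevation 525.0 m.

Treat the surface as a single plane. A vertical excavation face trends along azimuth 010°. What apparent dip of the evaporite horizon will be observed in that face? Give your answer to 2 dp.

Let the plane be z = a·x + b·y + c.
Pit 102−Pit 101: 233a + 48b = −52;  Pit 103−Pit 101: −2a − 165b = −52.
Solving gives a = −0.28882, b = 0.31865.
Unit vector along 010° is (sin 10°, cos 10°) = (0.1736, 0.9848).
Slope in that direction = a·(0.1736) + b·(0.9848) = 0.26366.
Apparent dip = arctan|0.26366| = 14.77° (true dip is 23.3°, so apparent ≤ true as expected).

14.77°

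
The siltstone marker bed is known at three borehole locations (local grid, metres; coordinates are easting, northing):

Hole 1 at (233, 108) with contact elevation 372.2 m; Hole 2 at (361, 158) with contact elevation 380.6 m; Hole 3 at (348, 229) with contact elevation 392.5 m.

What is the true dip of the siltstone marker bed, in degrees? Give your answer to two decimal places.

9.52°

Two edge vectors: Hole 1→Hole 2 = (128, 50, 8.4), Hole 1→Hole 3 = (115, 121, 20.3).
Normal n = (Hole 1→Hole 2) × (Hole 1→Hole 3) = (-1.4, -1632.4, 9738).
So ∂z/∂easting = −n_x/n_z = 0.00014 and ∂z/∂northing = −n_y/n_z = 0.16763.
Gradient magnitude |∇z| = √(a² + b²) = √(0.00000 + 0.02810) = 0.16763.
True dip = arctan(0.16763) = 9.52°, dipping toward S (azimuth ≈ 180°).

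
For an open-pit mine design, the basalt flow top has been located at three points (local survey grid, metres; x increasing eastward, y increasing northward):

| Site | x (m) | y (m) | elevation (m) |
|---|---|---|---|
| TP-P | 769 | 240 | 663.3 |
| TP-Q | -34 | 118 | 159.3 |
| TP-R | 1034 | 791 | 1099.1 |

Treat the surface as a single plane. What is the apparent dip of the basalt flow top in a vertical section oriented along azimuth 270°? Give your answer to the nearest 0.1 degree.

28.7°

Let the plane be z = a·x + b·y + c.
TP-Q−TP-P: −803a − 122b = −504;  TP-R−TP-P: 265a + 551b = 435.8.
Solving gives a = 0.54749, b = 0.52762.
Unit vector along 270° is (sin 270°, cos 270°) = (-1.0000, -0.0000).
Slope in that direction = a·(-1.0000) + b·(-0.0000) = −0.54749.
Apparent dip = arctan|0.54749| = 28.7° (true dip is 37.2°, so apparent ≤ true as expected).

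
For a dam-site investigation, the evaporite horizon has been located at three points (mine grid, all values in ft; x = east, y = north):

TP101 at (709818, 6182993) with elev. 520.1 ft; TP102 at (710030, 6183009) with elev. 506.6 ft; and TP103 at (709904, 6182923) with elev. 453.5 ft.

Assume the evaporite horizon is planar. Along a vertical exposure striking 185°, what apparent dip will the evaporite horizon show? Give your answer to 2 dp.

Two edge vectors: TP101→TP102 = (212, 16, -13.5), TP101→TP103 = (86, -70, -66.6).
Normal n = (TP101→TP102) × (TP101→TP103) = (-2010.6, 12958.2, -16216).
So ∂z/∂x = −n_x/n_z = −0.12399 and ∂z/∂y = −n_y/n_z = 0.79910.
Unit vector along 185° is (sin 185°, cos 185°) = (-0.0872, -0.9962).
Slope in that direction = a·(-0.0872) + b·(-0.9962) = −0.78525.
Apparent dip = arctan|0.78525| = 38.14° (true dip is 39.0°, so apparent ≤ true as expected).

38.14°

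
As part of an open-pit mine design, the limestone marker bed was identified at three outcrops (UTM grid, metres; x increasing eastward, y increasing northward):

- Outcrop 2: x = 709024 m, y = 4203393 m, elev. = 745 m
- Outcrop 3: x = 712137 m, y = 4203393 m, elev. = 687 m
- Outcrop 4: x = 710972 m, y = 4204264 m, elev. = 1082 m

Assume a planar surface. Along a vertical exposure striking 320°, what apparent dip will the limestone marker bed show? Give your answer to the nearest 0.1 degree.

18.8°

Two edge vectors: Outcrop 2→Outcrop 3 = (3113, 0, -58), Outcrop 2→Outcrop 4 = (1948, 871, 337).
Normal n = (Outcrop 2→Outcrop 3) × (Outcrop 2→Outcrop 4) = (50518, -1162065, 2711423).
So ∂z/∂x = −n_x/n_z = −0.01863 and ∂z/∂y = −n_y/n_z = 0.42858.
Unit vector along 320° is (sin 320°, cos 320°) = (-0.6428, 0.7660).
Slope in that direction = a·(-0.6428) + b·(0.7660) = 0.34029.
Apparent dip = arctan|0.34029| = 18.8° (true dip is 23.2°, so apparent ≤ true as expected).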